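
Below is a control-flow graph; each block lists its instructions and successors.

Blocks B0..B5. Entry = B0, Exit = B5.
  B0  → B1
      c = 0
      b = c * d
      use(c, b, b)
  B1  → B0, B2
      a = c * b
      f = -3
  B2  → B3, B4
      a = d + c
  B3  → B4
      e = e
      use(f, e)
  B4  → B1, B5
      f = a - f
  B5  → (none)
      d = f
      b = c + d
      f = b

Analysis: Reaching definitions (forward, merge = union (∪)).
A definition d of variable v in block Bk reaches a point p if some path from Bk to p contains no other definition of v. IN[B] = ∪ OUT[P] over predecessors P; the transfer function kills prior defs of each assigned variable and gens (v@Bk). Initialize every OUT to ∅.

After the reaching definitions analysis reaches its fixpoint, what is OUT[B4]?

Answer: {a@B2, b@B0, c@B0, e@B3, f@B4}

Trace:
Converged values:
  B0:   IN={a@B1, b@B0, c@B0, e@B3, f@B1}   OUT={a@B1, b@B0, c@B0, e@B3, f@B1}
  B1:   IN={a@B1, a@B2, b@B0, c@B0, e@B3, f@B1, f@B4}   OUT={a@B1, b@B0, c@B0, e@B3, f@B1}
  B2:   IN={a@B1, b@B0, c@B0, e@B3, f@B1}   OUT={a@B2, b@B0, c@B0, e@B3, f@B1}
  B3:   IN={a@B2, b@B0, c@B0, e@B3, f@B1}   OUT={a@B2, b@B0, c@B0, e@B3, f@B1}
  B4:   IN={a@B2, b@B0, c@B0, e@B3, f@B1}   OUT={a@B2, b@B0, c@B0, e@B3, f@B4}
  B5:   IN={a@B2, b@B0, c@B0, e@B3, f@B4}   OUT={a@B2, b@B5, c@B0, d@B5, e@B3, f@B5}

Merge at B4: IN[B4] = OUT[B2] ⊔ OUT[B3] = {a@B2, b@B0, c@B0, e@B3, f@B1}
Applying B4's transfer function to that IN value gives OUT[B4] (row B4 above).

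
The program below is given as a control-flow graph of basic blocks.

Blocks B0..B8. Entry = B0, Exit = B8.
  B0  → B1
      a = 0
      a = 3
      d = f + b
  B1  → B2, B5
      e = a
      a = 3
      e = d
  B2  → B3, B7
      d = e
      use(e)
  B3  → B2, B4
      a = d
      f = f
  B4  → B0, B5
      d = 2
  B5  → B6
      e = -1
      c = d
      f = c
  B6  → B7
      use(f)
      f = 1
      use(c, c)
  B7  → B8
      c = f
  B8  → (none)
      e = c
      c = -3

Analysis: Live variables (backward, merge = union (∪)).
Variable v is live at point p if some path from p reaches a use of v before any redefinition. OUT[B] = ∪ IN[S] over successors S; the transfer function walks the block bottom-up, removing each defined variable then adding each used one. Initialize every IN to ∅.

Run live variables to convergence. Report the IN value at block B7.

Answer: {f}

Working:
Fixpoint table:
  B0: | IN={b, f} | OUT={a, b, d, f}
  B1: | IN={a, b, d, f} | OUT={b, d, e, f}
  B2: | IN={b, e, f} | OUT={b, d, e, f}
  B3: | IN={b, d, e, f} | OUT={b, e, f}
  B4: | IN={b, f} | OUT={b, d, f}
  B5: | IN={d} | OUT={c, f}
  B6: | IN={c, f} | OUT={f}
  B7: | IN={f} | OUT={c}
  B8: | IN={c} | OUT={}

Merge at B7: OUT[B7] = IN[B8] = {c}
Applying B7's transfer function to that OUT value gives IN[B7] (row B7 above).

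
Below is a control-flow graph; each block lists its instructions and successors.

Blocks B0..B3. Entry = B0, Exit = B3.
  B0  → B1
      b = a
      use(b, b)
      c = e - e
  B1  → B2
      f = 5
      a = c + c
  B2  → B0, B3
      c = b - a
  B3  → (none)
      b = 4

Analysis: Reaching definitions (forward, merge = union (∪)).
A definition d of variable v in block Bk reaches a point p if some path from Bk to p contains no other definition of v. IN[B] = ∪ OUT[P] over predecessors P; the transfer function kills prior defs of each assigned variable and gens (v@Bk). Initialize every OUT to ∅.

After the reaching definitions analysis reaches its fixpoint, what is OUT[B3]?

Converged values:
  B0:  IN={a@B1, b@B0, c@B2, f@B1}  OUT={a@B1, b@B0, c@B0, f@B1}
  B1:  IN={a@B1, b@B0, c@B0, f@B1}  OUT={a@B1, b@B0, c@B0, f@B1}
  B2:  IN={a@B1, b@B0, c@B0, f@B1}  OUT={a@B1, b@B0, c@B2, f@B1}
  B3:  IN={a@B1, b@B0, c@B2, f@B1}  OUT={a@B1, b@B3, c@B2, f@B1}

Merge at B3: IN[B3] = OUT[B2] = {a@B1, b@B0, c@B2, f@B1}
Applying B3's transfer function to that IN value gives OUT[B3] (row B3 above).

Answer: {a@B1, b@B3, c@B2, f@B1}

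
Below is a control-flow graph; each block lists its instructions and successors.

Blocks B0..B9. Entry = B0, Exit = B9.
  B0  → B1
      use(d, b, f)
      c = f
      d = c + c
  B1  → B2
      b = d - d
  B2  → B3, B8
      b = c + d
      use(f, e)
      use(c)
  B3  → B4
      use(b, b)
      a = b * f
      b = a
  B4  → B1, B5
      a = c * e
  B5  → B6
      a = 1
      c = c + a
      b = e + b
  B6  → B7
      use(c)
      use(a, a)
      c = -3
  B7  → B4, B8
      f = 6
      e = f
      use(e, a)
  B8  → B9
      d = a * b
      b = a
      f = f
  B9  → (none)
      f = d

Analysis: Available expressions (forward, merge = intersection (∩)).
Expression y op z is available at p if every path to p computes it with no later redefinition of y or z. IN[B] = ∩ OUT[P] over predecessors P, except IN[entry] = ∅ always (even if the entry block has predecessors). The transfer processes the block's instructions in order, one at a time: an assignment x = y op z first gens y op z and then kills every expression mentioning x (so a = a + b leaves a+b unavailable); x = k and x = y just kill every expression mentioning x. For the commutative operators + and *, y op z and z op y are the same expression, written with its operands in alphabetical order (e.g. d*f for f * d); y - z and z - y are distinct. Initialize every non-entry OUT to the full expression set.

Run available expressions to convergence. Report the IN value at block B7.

Answer: {d-d}

Derivation:
Fixpoint table:
  B0: | IN={} | OUT={c+c}
  B1: | IN={} | OUT={d-d}
  B2: | IN={d-d} | OUT={c+d, d-d}
  B3: | IN={c+d, d-d} | OUT={c+d, d-d}
  B4: | IN={d-d} | OUT={c*e, d-d}
  B5: | IN={c*e, d-d} | OUT={d-d}
  B6: | IN={d-d} | OUT={d-d}
  B7: | IN={d-d} | OUT={d-d}
  B8: | IN={d-d} | OUT={}
  B9: | IN={} | OUT={}

Merge at B7: IN[B7] = OUT[B6] = {d-d}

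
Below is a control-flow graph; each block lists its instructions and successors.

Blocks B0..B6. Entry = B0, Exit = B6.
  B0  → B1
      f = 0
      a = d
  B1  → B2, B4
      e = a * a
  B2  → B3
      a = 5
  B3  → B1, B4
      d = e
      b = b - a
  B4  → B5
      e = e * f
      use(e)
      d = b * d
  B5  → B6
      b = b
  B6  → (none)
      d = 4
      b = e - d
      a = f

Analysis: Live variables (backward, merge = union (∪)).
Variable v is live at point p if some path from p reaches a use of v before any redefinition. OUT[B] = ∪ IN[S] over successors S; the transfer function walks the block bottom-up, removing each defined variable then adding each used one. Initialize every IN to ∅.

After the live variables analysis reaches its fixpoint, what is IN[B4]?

Answer: {b, d, e, f}

Working:
Per-block solution:
  B0:   IN={b, d}   OUT={a, b, d, f}
  B1:   IN={a, b, d, f}   OUT={b, d, e, f}
  B2:   IN={b, e, f}   OUT={a, b, e, f}
  B3:   IN={a, b, e, f}   OUT={a, b, d, e, f}
  B4:   IN={b, d, e, f}   OUT={b, e, f}
  B5:   IN={b, e, f}   OUT={e, f}
  B6:   IN={e, f}   OUT={}

Merge at B4: OUT[B4] = IN[B5] = {b, e, f}
Applying B4's transfer function to that OUT value gives IN[B4] (row B4 above).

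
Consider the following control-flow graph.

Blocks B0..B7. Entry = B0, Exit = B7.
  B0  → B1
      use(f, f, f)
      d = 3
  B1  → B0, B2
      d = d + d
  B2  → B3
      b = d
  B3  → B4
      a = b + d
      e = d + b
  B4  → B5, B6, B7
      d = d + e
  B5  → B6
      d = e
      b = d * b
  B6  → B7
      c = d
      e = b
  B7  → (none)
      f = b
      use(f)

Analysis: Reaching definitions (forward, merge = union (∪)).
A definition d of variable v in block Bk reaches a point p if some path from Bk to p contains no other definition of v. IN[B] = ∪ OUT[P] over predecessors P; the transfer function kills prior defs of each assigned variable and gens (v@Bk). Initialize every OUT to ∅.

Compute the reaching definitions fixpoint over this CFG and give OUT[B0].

Per-block solution:
  B0: | IN={d@B1} | OUT={d@B0}
  B1: | IN={d@B0} | OUT={d@B1}
  B2: | IN={d@B1} | OUT={b@B2, d@B1}
  B3: | IN={b@B2, d@B1} | OUT={a@B3, b@B2, d@B1, e@B3}
  B4: | IN={a@B3, b@B2, d@B1, e@B3} | OUT={a@B3, b@B2, d@B4, e@B3}
  B5: | IN={a@B3, b@B2, d@B4, e@B3} | OUT={a@B3, b@B5, d@B5, e@B3}
  B6: | IN={a@B3, b@B2, b@B5, d@B4, d@B5, e@B3} | OUT={a@B3, b@B2, b@B5, c@B6, d@B4, d@B5, e@B6}
  B7: | IN={a@B3, b@B2, b@B5, c@B6, d@B4, d@B5, e@B3, e@B6} | OUT={a@B3, b@B2, b@B5, c@B6, d@B4, d@B5, e@B3, e@B6, f@B7}

Merge at B0 (entry node, so the boundary value {} is joined with the incoming edge(s)): IN[B0] = {} ⊔ OUT[B1] = {d@B1}
Applying B0's transfer function to that IN value gives OUT[B0] (row B0 above).

Answer: {d@B0}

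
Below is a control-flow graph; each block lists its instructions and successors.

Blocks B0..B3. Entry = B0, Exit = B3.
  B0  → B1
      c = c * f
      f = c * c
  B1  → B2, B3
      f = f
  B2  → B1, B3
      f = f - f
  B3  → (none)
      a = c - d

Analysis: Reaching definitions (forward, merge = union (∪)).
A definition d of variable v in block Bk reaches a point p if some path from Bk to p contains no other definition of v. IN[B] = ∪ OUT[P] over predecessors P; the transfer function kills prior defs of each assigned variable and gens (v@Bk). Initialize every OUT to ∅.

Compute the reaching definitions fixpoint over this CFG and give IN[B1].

Per-block solution:
  B0:   IN={}   OUT={c@B0, f@B0}
  B1:   IN={c@B0, f@B0, f@B2}   OUT={c@B0, f@B1}
  B2:   IN={c@B0, f@B1}   OUT={c@B0, f@B2}
  B3:   IN={c@B0, f@B1, f@B2}   OUT={a@B3, c@B0, f@B1, f@B2}

Merge at B1: IN[B1] = OUT[B0] ⊔ OUT[B2] = {c@B0, f@B0, f@B2}

Answer: {c@B0, f@B0, f@B2}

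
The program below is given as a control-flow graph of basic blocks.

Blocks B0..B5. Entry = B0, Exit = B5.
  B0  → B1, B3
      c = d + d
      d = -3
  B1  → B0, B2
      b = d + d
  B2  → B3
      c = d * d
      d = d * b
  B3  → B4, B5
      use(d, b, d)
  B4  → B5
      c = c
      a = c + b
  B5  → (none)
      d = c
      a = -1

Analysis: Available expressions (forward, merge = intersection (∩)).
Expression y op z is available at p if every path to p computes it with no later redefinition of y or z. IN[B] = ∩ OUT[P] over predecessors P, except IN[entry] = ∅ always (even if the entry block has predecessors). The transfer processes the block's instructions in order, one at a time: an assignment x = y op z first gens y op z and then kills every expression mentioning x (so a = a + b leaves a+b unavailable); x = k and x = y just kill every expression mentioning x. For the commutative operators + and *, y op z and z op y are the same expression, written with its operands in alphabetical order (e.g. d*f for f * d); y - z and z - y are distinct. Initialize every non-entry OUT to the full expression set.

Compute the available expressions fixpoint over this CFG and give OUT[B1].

Answer: {d+d}

Working:
Converged values:
  B0:   IN={}   OUT={}
  B1:   IN={}   OUT={d+d}
  B2:   IN={d+d}   OUT={}
  B3:   IN={}   OUT={}
  B4:   IN={}   OUT={b+c}
  B5:   IN={}   OUT={}

Merge at B1: IN[B1] = OUT[B0] = {}
Applying B1's transfer function to that IN value gives OUT[B1] (row B1 above).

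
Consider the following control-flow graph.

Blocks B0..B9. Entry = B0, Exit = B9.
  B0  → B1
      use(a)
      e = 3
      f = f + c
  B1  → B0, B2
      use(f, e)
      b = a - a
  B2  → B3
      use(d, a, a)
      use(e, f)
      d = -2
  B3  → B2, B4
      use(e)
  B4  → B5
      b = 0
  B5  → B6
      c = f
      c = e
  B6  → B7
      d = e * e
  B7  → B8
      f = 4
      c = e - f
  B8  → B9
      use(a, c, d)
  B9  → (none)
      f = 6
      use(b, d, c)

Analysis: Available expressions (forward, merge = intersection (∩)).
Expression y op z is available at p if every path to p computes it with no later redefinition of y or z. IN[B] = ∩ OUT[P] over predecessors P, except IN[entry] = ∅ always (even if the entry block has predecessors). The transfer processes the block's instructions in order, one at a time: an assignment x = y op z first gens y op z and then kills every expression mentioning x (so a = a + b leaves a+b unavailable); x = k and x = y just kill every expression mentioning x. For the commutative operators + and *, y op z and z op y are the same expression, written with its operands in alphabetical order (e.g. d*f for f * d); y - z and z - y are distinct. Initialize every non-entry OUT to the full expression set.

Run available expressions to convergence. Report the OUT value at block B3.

Answer: {a-a}

Trace:
Fixpoint table:
  B0:  IN={}  OUT={}
  B1:  IN={}  OUT={a-a}
  B2:  IN={a-a}  OUT={a-a}
  B3:  IN={a-a}  OUT={a-a}
  B4:  IN={a-a}  OUT={a-a}
  B5:  IN={a-a}  OUT={a-a}
  B6:  IN={a-a}  OUT={a-a, e*e}
  B7:  IN={a-a, e*e}  OUT={a-a, e*e, e-f}
  B8:  IN={a-a, e*e, e-f}  OUT={a-a, e*e, e-f}
  B9:  IN={a-a, e*e, e-f}  OUT={a-a, e*e}

Merge at B3: IN[B3] = OUT[B2] = {a-a}
Applying B3's transfer function to that IN value gives OUT[B3] (row B3 above).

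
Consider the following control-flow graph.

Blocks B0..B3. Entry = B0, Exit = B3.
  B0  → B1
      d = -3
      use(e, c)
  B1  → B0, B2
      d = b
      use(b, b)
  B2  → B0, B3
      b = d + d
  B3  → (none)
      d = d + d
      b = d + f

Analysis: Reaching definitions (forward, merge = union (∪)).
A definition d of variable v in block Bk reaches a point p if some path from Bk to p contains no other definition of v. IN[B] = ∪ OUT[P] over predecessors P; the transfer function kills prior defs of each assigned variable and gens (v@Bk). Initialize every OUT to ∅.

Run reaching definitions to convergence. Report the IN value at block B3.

Answer: {b@B2, d@B1}

Derivation:
Per-block solution:
  B0:   IN={b@B2, d@B1}   OUT={b@B2, d@B0}
  B1:   IN={b@B2, d@B0}   OUT={b@B2, d@B1}
  B2:   IN={b@B2, d@B1}   OUT={b@B2, d@B1}
  B3:   IN={b@B2, d@B1}   OUT={b@B3, d@B3}

Merge at B3: IN[B3] = OUT[B2] = {b@B2, d@B1}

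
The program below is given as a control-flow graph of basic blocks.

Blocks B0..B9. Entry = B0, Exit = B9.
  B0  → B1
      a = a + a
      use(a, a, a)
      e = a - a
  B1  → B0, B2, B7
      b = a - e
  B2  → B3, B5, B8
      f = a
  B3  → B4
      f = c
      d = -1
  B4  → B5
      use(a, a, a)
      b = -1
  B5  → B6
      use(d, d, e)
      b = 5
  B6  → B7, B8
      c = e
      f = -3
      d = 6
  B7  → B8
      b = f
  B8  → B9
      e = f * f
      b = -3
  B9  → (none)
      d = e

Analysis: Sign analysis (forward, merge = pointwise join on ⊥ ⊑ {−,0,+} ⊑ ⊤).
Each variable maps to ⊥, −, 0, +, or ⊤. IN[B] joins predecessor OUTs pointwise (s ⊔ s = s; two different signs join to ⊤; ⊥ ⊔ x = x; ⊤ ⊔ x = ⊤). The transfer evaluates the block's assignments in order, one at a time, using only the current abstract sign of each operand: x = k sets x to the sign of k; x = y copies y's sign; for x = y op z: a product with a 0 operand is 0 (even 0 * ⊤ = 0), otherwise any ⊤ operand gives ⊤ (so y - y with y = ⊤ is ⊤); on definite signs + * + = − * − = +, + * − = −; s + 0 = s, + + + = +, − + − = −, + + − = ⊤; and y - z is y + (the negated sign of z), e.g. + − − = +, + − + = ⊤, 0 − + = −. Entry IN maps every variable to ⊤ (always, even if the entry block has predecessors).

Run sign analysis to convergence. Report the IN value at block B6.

Per-block solution:
  B0: | IN=(all ⊤) | OUT=(all ⊤)
  B1: | IN=(all ⊤) | OUT=(all ⊤)
  B2: | IN=(all ⊤) | OUT=(all ⊤)
  B3: | IN=(all ⊤) | OUT={d:-; rest ⊤}
  B4: | IN={d:-; rest ⊤} | OUT={b:-, d:-; rest ⊤}
  B5: | IN=(all ⊤) | OUT={b:+; rest ⊤}
  B6: | IN={b:+; rest ⊤} | OUT={b:+, d:+, f:-; rest ⊤}
  B7: | IN=(all ⊤) | OUT=(all ⊤)
  B8: | IN=(all ⊤) | OUT={b:-; rest ⊤}
  B9: | IN={b:-; rest ⊤} | OUT={b:-; rest ⊤}

Merge at B6: IN[B6] = OUT[B5] = {a: ⊤, b: +, c: ⊤, d: ⊤, e: ⊤, f: ⊤}

Answer: {a: ⊤, b: +, c: ⊤, d: ⊤, e: ⊤, f: ⊤}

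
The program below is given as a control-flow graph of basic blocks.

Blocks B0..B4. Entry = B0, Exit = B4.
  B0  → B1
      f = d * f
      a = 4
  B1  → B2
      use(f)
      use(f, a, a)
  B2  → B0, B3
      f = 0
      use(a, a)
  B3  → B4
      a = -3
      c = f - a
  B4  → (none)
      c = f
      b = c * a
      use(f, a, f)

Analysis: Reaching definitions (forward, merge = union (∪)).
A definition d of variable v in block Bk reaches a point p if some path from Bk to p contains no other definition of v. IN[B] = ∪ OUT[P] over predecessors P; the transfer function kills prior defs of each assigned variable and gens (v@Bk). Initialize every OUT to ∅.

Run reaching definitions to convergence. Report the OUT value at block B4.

Answer: {a@B3, b@B4, c@B4, f@B2}

Working:
Converged values:
  B0:  IN={a@B0, f@B2}  OUT={a@B0, f@B0}
  B1:  IN={a@B0, f@B0}  OUT={a@B0, f@B0}
  B2:  IN={a@B0, f@B0}  OUT={a@B0, f@B2}
  B3:  IN={a@B0, f@B2}  OUT={a@B3, c@B3, f@B2}
  B4:  IN={a@B3, c@B3, f@B2}  OUT={a@B3, b@B4, c@B4, f@B2}

Merge at B4: IN[B4] = OUT[B3] = {a@B3, c@B3, f@B2}
Applying B4's transfer function to that IN value gives OUT[B4] (row B4 above).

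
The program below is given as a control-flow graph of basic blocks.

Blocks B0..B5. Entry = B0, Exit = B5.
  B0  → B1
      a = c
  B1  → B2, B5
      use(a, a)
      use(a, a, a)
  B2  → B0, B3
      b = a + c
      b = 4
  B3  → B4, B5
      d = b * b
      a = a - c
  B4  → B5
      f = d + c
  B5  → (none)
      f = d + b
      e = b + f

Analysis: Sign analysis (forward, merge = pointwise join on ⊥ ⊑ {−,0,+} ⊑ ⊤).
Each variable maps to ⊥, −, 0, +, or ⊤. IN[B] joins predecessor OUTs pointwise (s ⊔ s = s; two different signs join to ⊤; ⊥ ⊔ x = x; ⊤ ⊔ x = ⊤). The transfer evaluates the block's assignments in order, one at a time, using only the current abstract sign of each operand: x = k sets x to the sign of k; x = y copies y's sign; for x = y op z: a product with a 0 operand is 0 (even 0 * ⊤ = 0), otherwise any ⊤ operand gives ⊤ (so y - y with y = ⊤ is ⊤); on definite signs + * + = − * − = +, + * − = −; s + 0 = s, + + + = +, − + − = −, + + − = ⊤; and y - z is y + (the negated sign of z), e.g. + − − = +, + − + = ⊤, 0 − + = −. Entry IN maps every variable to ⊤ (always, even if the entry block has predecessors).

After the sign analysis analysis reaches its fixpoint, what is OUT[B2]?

Answer: {a: ⊤, b: +, c: ⊤, d: ⊤, e: ⊤, f: ⊤}

Working:
Fixpoint table:
  B0:   IN=(all ⊤)   OUT=(all ⊤)
  B1:   IN=(all ⊤)   OUT=(all ⊤)
  B2:   IN=(all ⊤)   OUT={b:+; rest ⊤}
  B3:   IN={b:+; rest ⊤}   OUT={b:+, d:+; rest ⊤}
  B4:   IN={b:+, d:+; rest ⊤}   OUT={b:+, d:+; rest ⊤}
  B5:   IN=(all ⊤)   OUT=(all ⊤)

Merge at B2: IN[B2] = OUT[B1] = {a: ⊤, b: ⊤, c: ⊤, d: ⊤, e: ⊤, f: ⊤}
Applying B2's transfer function to that IN value gives OUT[B2] (row B2 above).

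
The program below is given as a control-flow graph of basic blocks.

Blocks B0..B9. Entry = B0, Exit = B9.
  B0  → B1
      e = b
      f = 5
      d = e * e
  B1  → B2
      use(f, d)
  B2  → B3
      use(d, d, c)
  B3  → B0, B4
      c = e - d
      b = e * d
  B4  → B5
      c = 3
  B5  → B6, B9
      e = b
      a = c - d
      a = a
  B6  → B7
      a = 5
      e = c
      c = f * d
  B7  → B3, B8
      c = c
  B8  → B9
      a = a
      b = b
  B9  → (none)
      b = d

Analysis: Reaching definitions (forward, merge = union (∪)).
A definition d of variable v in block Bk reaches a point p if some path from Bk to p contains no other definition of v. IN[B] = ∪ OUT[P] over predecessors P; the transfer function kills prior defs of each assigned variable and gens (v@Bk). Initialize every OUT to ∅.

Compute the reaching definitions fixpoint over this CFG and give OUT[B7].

Fixpoint table:
  B0:  IN={a@B6, b@B3, c@B3, d@B0, e@B0, e@B6, f@B0}  OUT={a@B6, b@B3, c@B3, d@B0, e@B0, f@B0}
  B1:  IN={a@B6, b@B3, c@B3, d@B0, e@B0, f@B0}  OUT={a@B6, b@B3, c@B3, d@B0, e@B0, f@B0}
  B2:  IN={a@B6, b@B3, c@B3, d@B0, e@B0, f@B0}  OUT={a@B6, b@B3, c@B3, d@B0, e@B0, f@B0}
  B3:  IN={a@B6, b@B3, c@B3, c@B7, d@B0, e@B0, e@B6, f@B0}  OUT={a@B6, b@B3, c@B3, d@B0, e@B0, e@B6, f@B0}
  B4:  IN={a@B6, b@B3, c@B3, d@B0, e@B0, e@B6, f@B0}  OUT={a@B6, b@B3, c@B4, d@B0, e@B0, e@B6, f@B0}
  B5:  IN={a@B6, b@B3, c@B4, d@B0, e@B0, e@B6, f@B0}  OUT={a@B5, b@B3, c@B4, d@B0, e@B5, f@B0}
  B6:  IN={a@B5, b@B3, c@B4, d@B0, e@B5, f@B0}  OUT={a@B6, b@B3, c@B6, d@B0, e@B6, f@B0}
  B7:  IN={a@B6, b@B3, c@B6, d@B0, e@B6, f@B0}  OUT={a@B6, b@B3, c@B7, d@B0, e@B6, f@B0}
  B8:  IN={a@B6, b@B3, c@B7, d@B0, e@B6, f@B0}  OUT={a@B8, b@B8, c@B7, d@B0, e@B6, f@B0}
  B9:  IN={a@B5, a@B8, b@B3, b@B8, c@B4, c@B7, d@B0, e@B5, e@B6, f@B0}  OUT={a@B5, a@B8, b@B9, c@B4, c@B7, d@B0, e@B5, e@B6, f@B0}

Merge at B7: IN[B7] = OUT[B6] = {a@B6, b@B3, c@B6, d@B0, e@B6, f@B0}
Applying B7's transfer function to that IN value gives OUT[B7] (row B7 above).

Answer: {a@B6, b@B3, c@B7, d@B0, e@B6, f@B0}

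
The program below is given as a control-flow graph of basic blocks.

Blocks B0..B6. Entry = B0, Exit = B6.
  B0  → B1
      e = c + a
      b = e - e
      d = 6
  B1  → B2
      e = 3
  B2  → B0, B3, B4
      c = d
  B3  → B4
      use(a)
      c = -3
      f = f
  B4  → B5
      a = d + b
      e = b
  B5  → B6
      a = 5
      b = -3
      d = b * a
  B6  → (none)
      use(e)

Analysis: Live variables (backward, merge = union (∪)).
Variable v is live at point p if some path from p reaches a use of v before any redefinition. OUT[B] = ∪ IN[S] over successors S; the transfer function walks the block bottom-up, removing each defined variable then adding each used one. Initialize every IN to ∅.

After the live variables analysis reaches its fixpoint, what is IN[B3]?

Converged values:
  B0:   IN={a, c, f}   OUT={a, b, d, f}
  B1:   IN={a, b, d, f}   OUT={a, b, d, f}
  B2:   IN={a, b, d, f}   OUT={a, b, c, d, f}
  B3:   IN={a, b, d, f}   OUT={b, d}
  B4:   IN={b, d}   OUT={e}
  B5:   IN={e}   OUT={e}
  B6:   IN={e}   OUT={}

Merge at B3: OUT[B3] = IN[B4] = {b, d}
Applying B3's transfer function to that OUT value gives IN[B3] (row B3 above).

Answer: {a, b, d, f}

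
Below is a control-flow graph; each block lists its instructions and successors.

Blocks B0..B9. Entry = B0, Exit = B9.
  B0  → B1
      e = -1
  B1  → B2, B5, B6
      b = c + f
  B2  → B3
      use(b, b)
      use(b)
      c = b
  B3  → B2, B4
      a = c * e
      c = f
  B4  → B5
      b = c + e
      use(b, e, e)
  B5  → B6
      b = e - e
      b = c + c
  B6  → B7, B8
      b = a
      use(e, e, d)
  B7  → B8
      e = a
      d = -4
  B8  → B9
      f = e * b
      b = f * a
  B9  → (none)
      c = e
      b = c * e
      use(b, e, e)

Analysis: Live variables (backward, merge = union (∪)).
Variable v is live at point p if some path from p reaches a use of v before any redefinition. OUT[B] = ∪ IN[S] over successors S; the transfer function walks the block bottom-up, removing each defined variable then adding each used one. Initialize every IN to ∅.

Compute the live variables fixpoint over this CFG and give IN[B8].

Answer: {a, b, e}

Derivation:
Per-block solution:
  B0:  IN={a, c, d, f}  OUT={a, c, d, e, f}
  B1:  IN={a, c, d, e, f}  OUT={a, b, c, d, e, f}
  B2:  IN={b, d, e, f}  OUT={b, c, d, e, f}
  B3:  IN={b, c, d, e, f}  OUT={a, b, c, d, e, f}
  B4:  IN={a, c, d, e}  OUT={a, c, d, e}
  B5:  IN={a, c, d, e}  OUT={a, d, e}
  B6:  IN={a, d, e}  OUT={a, b, e}
  B7:  IN={a, b}  OUT={a, b, e}
  B8:  IN={a, b, e}  OUT={e}
  B9:  IN={e}  OUT={}

Merge at B8: OUT[B8] = IN[B9] = {e}
Applying B8's transfer function to that OUT value gives IN[B8] (row B8 above).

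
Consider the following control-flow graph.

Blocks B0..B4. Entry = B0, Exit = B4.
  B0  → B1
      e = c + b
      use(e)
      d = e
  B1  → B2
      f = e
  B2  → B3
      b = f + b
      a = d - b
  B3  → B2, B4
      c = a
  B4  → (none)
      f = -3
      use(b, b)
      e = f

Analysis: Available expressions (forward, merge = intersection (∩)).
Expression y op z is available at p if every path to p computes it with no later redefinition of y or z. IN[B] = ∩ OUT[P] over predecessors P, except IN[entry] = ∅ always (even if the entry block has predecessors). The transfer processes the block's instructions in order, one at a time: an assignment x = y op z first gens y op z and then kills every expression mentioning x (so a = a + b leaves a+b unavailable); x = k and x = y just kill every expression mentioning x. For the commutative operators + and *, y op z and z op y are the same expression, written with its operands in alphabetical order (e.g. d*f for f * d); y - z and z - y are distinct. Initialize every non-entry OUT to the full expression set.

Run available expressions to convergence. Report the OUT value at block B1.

Answer: {b+c}

Derivation:
Fixpoint table:
  B0:  IN={}  OUT={b+c}
  B1:  IN={b+c}  OUT={b+c}
  B2:  IN={}  OUT={d-b}
  B3:  IN={d-b}  OUT={d-b}
  B4:  IN={d-b}  OUT={d-b}

Merge at B1: IN[B1] = OUT[B0] = {b+c}
Applying B1's transfer function to that IN value gives OUT[B1] (row B1 above).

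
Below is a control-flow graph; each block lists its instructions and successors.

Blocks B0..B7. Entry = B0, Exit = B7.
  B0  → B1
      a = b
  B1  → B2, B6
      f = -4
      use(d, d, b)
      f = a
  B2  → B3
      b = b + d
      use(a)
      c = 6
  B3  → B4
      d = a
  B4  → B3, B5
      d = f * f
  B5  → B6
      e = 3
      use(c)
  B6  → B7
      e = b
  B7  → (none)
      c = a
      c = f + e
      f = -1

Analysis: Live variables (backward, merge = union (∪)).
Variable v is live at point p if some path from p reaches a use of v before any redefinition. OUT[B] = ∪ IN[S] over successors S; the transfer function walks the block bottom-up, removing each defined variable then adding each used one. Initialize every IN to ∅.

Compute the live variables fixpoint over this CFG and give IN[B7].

Answer: {a, e, f}

Working:
Converged values:
  B0:  IN={b, d}  OUT={a, b, d}
  B1:  IN={a, b, d}  OUT={a, b, d, f}
  B2:  IN={a, b, d, f}  OUT={a, b, c, f}
  B3:  IN={a, b, c, f}  OUT={a, b, c, f}
  B4:  IN={a, b, c, f}  OUT={a, b, c, f}
  B5:  IN={a, b, c, f}  OUT={a, b, f}
  B6:  IN={a, b, f}  OUT={a, e, f}
  B7:  IN={a, e, f}  OUT={}

B7 is the boundary node: OUT[B7] = {}
Applying B7's transfer function to that OUT value gives IN[B7] (row B7 above).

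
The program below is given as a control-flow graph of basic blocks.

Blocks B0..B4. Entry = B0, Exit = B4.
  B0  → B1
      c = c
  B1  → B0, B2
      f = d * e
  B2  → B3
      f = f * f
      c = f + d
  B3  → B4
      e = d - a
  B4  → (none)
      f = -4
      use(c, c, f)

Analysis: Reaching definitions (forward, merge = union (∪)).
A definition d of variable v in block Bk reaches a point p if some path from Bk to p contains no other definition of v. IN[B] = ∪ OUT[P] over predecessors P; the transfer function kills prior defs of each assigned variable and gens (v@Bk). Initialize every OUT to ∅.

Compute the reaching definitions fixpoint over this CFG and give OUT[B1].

Converged values:
  B0:  IN={c@B0, f@B1}  OUT={c@B0, f@B1}
  B1:  IN={c@B0, f@B1}  OUT={c@B0, f@B1}
  B2:  IN={c@B0, f@B1}  OUT={c@B2, f@B2}
  B3:  IN={c@B2, f@B2}  OUT={c@B2, e@B3, f@B2}
  B4:  IN={c@B2, e@B3, f@B2}  OUT={c@B2, e@B3, f@B4}

Merge at B1: IN[B1] = OUT[B0] = {c@B0, f@B1}
Applying B1's transfer function to that IN value gives OUT[B1] (row B1 above).

Answer: {c@B0, f@B1}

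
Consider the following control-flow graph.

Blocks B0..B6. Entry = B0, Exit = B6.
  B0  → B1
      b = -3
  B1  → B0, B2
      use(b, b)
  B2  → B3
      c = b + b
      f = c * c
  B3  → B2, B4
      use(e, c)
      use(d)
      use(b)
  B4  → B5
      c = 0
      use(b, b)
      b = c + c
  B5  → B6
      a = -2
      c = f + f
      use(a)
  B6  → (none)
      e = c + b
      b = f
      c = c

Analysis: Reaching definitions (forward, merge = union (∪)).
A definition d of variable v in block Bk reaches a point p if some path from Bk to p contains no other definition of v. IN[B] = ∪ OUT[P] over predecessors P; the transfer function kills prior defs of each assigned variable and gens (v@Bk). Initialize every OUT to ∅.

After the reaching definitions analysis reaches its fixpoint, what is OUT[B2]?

Answer: {b@B0, c@B2, f@B2}

Trace:
Fixpoint table:
  B0:   IN={b@B0}   OUT={b@B0}
  B1:   IN={b@B0}   OUT={b@B0}
  B2:   IN={b@B0, c@B2, f@B2}   OUT={b@B0, c@B2, f@B2}
  B3:   IN={b@B0, c@B2, f@B2}   OUT={b@B0, c@B2, f@B2}
  B4:   IN={b@B0, c@B2, f@B2}   OUT={b@B4, c@B4, f@B2}
  B5:   IN={b@B4, c@B4, f@B2}   OUT={a@B5, b@B4, c@B5, f@B2}
  B6:   IN={a@B5, b@B4, c@B5, f@B2}   OUT={a@B5, b@B6, c@B6, e@B6, f@B2}

Merge at B2: IN[B2] = OUT[B1] ⊔ OUT[B3] = {b@B0, c@B2, f@B2}
Applying B2's transfer function to that IN value gives OUT[B2] (row B2 above).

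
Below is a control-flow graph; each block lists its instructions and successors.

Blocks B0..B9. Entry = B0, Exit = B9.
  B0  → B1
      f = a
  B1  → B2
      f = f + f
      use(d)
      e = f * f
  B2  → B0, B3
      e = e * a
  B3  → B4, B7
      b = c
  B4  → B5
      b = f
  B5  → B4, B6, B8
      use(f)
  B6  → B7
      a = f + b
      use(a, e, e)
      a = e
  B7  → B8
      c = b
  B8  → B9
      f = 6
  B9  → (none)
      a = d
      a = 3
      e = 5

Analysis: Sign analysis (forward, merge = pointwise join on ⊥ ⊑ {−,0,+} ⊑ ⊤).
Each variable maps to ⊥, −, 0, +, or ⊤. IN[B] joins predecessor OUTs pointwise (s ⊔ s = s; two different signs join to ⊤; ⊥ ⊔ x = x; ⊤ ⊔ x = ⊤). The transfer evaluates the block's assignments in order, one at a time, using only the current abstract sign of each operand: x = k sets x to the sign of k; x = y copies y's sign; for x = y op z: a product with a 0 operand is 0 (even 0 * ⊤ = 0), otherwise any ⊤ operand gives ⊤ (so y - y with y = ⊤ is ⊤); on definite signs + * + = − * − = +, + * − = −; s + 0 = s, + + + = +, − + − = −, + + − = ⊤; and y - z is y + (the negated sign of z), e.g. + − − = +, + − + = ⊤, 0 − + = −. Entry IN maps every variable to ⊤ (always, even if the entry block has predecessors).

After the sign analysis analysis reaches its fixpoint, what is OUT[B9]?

Answer: {a: +, b: ⊤, c: ⊤, d: ⊤, e: +, f: +}

Trace:
Fixpoint table:
  B0: | IN=(all ⊤) | OUT=(all ⊤)
  B1: | IN=(all ⊤) | OUT=(all ⊤)
  B2: | IN=(all ⊤) | OUT=(all ⊤)
  B3: | IN=(all ⊤) | OUT=(all ⊤)
  B4: | IN=(all ⊤) | OUT=(all ⊤)
  B5: | IN=(all ⊤) | OUT=(all ⊤)
  B6: | IN=(all ⊤) | OUT=(all ⊤)
  B7: | IN=(all ⊤) | OUT=(all ⊤)
  B8: | IN=(all ⊤) | OUT={f:+; rest ⊤}
  B9: | IN={f:+; rest ⊤} | OUT={a:+, e:+, f:+; rest ⊤}

Merge at B9: IN[B9] = OUT[B8] = {a: ⊤, b: ⊤, c: ⊤, d: ⊤, e: ⊤, f: +}
Applying B9's transfer function to that IN value gives OUT[B9] (row B9 above).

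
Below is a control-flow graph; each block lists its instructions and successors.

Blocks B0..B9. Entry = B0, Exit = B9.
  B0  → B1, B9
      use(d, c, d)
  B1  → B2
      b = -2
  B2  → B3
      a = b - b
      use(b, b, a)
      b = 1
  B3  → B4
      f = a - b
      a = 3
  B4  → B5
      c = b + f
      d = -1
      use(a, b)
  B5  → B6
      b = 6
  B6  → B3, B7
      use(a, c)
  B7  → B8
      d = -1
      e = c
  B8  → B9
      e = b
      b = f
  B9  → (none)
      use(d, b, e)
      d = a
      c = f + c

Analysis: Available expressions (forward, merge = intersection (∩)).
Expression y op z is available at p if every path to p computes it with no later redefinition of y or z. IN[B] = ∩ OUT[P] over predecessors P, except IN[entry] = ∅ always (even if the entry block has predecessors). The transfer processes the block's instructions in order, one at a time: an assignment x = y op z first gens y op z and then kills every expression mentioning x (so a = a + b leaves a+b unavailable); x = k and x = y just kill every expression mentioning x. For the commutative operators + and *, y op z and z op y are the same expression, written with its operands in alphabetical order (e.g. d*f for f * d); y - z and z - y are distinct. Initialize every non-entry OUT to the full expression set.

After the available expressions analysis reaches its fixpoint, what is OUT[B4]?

Answer: {b+f}

Trace:
Per-block solution:
  B0:  IN={}  OUT={}
  B1:  IN={}  OUT={}
  B2:  IN={}  OUT={}
  B3:  IN={}  OUT={}
  B4:  IN={}  OUT={b+f}
  B5:  IN={b+f}  OUT={}
  B6:  IN={}  OUT={}
  B7:  IN={}  OUT={}
  B8:  IN={}  OUT={}
  B9:  IN={}  OUT={}

Merge at B4: IN[B4] = OUT[B3] = {}
Applying B4's transfer function to that IN value gives OUT[B4] (row B4 above).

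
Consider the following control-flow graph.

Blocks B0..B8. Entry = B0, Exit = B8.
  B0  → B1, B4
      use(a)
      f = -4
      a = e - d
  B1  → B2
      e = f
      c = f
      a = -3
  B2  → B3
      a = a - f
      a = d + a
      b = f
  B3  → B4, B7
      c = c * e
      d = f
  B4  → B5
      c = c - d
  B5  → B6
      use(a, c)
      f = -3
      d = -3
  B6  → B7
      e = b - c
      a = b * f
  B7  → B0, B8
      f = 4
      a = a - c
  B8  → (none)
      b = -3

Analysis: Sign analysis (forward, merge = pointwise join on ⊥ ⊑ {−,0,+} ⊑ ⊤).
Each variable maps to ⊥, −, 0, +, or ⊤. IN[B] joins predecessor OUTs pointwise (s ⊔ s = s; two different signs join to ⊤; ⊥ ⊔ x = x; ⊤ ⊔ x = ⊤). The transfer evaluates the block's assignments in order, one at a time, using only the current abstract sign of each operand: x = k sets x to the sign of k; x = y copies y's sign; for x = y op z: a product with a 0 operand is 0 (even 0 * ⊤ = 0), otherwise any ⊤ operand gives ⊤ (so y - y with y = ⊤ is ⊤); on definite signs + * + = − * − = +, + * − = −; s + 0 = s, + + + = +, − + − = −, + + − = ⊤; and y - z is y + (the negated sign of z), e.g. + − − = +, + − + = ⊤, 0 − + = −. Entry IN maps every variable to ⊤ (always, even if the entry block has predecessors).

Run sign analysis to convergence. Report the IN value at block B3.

Answer: {a: ⊤, b: -, c: -, d: ⊤, e: -, f: -}

Trace:
Converged values:
  B0:  IN=(all ⊤)  OUT={f:-; rest ⊤}
  B1:  IN={f:-; rest ⊤}  OUT={a:-, c:-, e:-, f:-; rest ⊤}
  B2:  IN={a:-, c:-, e:-, f:-; rest ⊤}  OUT={b:-, c:-, e:-, f:-; rest ⊤}
  B3:  IN={b:-, c:-, e:-, f:-; rest ⊤}  OUT={b:-, c:+, d:-, e:-, f:-; rest ⊤}
  B4:  IN={f:-; rest ⊤}  OUT={f:-; rest ⊤}
  B5:  IN={f:-; rest ⊤}  OUT={d:-, f:-; rest ⊤}
  B6:  IN={d:-, f:-; rest ⊤}  OUT={d:-, f:-; rest ⊤}
  B7:  IN={d:-, f:-; rest ⊤}  OUT={d:-, f:+; rest ⊤}
  B8:  IN={d:-, f:+; rest ⊤}  OUT={b:-, d:-, f:+; rest ⊤}

Merge at B3: IN[B3] = OUT[B2] = {a: ⊤, b: -, c: -, d: ⊤, e: -, f: -}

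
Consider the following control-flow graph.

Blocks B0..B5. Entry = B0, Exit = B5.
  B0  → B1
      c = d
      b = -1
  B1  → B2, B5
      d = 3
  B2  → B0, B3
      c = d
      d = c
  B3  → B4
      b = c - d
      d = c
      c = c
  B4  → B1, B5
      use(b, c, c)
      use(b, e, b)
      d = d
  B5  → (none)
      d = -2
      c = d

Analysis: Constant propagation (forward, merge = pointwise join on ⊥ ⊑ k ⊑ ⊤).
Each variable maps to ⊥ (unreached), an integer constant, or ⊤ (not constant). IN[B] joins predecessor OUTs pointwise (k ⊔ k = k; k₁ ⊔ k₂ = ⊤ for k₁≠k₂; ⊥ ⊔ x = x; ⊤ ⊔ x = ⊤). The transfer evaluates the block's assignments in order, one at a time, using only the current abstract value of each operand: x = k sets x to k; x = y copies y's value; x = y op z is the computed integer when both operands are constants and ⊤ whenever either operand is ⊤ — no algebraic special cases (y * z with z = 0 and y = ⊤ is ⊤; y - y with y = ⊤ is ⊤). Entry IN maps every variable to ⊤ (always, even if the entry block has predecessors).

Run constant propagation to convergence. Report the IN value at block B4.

Fixpoint table:
  B0:   IN=(all ⊤)   OUT={b:-1; rest ⊤}
  B1:   IN=(all ⊤)   OUT={d:3; rest ⊤}
  B2:   IN={d:3; rest ⊤}   OUT={c:3, d:3; rest ⊤}
  B3:   IN={c:3, d:3; rest ⊤}   OUT={b:0, c:3, d:3; rest ⊤}
  B4:   IN={b:0, c:3, d:3; rest ⊤}   OUT={b:0, c:3, d:3; rest ⊤}
  B5:   IN={d:3; rest ⊤}   OUT={c:-2, d:-2; rest ⊤}

Merge at B4: IN[B4] = OUT[B3] = {a: ⊤, b: 0, c: 3, d: 3, e: ⊤, f: ⊤}

Answer: {a: ⊤, b: 0, c: 3, d: 3, e: ⊤, f: ⊤}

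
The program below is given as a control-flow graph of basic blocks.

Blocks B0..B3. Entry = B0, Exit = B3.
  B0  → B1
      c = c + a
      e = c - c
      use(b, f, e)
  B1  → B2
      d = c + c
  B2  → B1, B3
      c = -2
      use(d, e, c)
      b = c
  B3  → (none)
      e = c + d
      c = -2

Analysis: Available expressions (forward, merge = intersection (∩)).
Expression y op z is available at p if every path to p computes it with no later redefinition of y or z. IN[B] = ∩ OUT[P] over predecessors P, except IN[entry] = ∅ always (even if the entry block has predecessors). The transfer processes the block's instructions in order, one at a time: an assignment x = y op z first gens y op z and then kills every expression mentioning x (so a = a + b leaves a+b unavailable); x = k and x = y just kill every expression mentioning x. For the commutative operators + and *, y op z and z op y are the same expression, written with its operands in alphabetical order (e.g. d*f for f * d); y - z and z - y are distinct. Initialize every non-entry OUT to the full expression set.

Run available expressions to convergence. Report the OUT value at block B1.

Answer: {c+c}

Working:
Per-block solution:
  B0:   IN={}   OUT={c-c}
  B1:   IN={}   OUT={c+c}
  B2:   IN={c+c}   OUT={}
  B3:   IN={}   OUT={}

Merge at B1: IN[B1] = OUT[B0] ∩ OUT[B2] = {}
Applying B1's transfer function to that IN value gives OUT[B1] (row B1 above).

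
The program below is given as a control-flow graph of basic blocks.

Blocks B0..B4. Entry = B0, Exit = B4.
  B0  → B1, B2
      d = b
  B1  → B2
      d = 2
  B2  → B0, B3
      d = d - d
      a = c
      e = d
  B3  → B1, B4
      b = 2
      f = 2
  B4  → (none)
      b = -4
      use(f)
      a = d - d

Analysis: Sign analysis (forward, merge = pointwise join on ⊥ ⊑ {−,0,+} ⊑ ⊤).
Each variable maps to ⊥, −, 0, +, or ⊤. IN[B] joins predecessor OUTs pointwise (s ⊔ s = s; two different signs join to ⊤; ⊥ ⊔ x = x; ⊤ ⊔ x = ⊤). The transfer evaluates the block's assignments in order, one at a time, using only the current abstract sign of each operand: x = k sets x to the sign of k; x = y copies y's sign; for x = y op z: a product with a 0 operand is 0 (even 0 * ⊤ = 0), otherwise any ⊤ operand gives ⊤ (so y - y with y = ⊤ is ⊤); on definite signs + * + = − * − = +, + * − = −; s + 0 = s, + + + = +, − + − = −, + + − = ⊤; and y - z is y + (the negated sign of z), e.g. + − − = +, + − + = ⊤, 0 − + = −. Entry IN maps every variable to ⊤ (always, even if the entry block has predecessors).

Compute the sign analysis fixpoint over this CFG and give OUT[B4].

Answer: {a: ⊤, b: -, c: ⊤, d: ⊤, e: ⊤, f: +}

Derivation:
Fixpoint table:
  B0:  IN=(all ⊤)  OUT=(all ⊤)
  B1:  IN=(all ⊤)  OUT={d:+; rest ⊤}
  B2:  IN=(all ⊤)  OUT=(all ⊤)
  B3:  IN=(all ⊤)  OUT={b:+, f:+; rest ⊤}
  B4:  IN={b:+, f:+; rest ⊤}  OUT={b:-, f:+; rest ⊤}

Merge at B4: IN[B4] = OUT[B3] = {a: ⊤, b: +, c: ⊤, d: ⊤, e: ⊤, f: +}
Applying B4's transfer function to that IN value gives OUT[B4] (row B4 above).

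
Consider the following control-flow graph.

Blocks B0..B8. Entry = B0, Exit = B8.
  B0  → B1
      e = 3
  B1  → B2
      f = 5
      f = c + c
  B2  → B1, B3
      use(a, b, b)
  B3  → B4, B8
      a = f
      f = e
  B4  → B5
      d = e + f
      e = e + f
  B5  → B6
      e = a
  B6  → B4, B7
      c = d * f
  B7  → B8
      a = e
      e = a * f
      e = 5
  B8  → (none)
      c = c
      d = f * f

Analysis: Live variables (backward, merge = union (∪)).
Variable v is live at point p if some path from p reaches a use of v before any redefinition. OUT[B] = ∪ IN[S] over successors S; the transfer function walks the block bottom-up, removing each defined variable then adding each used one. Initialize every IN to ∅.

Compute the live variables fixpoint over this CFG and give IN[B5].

Converged values:
  B0:   IN={a, b, c}   OUT={a, b, c, e}
  B1:   IN={a, b, c, e}   OUT={a, b, c, e, f}
  B2:   IN={a, b, c, e, f}   OUT={a, b, c, e, f}
  B3:   IN={c, e, f}   OUT={a, c, e, f}
  B4:   IN={a, e, f}   OUT={a, d, f}
  B5:   IN={a, d, f}   OUT={a, d, e, f}
  B6:   IN={a, d, e, f}   OUT={a, c, e, f}
  B7:   IN={c, e, f}   OUT={c, f}
  B8:   IN={c, f}   OUT={}

Merge at B5: OUT[B5] = IN[B6] = {a, d, e, f}
Applying B5's transfer function to that OUT value gives IN[B5] (row B5 above).

Answer: {a, d, f}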